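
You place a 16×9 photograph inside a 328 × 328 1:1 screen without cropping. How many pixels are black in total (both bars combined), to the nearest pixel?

16×9 is wider than 1:1, so it spans the full width.
The photograph is 328 × 9/16 ≈ 184.5000 px tall.
328 − 184.5000 = 143.5000 px of bars.
Across the 328-px span: 143.5000 × 328 ≈ 47068 px.

47068 pixels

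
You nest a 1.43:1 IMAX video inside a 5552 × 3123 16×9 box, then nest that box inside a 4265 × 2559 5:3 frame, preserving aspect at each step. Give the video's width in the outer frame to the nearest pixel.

First fit — 1.43:1 IMAX into 5552×3123 spans the height: 4465.89 × 3123.00.
16×9 in 4265×2559: fills the width, so the intermediate becomes 4265.00 × 2399.06 — a scale of ×0.7682.
So the video's width is 4465.89 × 0.7682 ≈ 3430.66.

3431 px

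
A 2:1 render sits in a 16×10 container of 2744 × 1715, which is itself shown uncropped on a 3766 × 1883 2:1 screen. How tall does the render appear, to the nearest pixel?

1506 px

First fit — 2:1 into 2744×1715 spans the width: 2744.00 × 1372.00.
The 16×10 canvas is height-limited in 3766×1883, giving 3012.80 × 1883.00; scale factor 1.0980.
Applying the same ×1.0980: 1372.00 → 1506.40.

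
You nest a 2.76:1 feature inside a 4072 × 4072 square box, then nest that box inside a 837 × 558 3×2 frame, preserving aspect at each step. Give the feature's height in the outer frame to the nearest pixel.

202 px

2.76:1 in 4072×4072: fills the width, so the feature is 4072.00 × 1475.36.
Second fit — the square canvas into 837×558 spans the height: 558.00 × 558.00 (×0.1370 from 4072×4072).
So the feature's height is 1475.36 × 0.1370 ≈ 202.17.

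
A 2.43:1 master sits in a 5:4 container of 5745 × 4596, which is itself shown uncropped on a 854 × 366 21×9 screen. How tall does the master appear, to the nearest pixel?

188 px

2.43:1 in 5745×4596: fills the width, so the master is 5745.00 × 2364.20.
Second fit — the 5:4 canvas into 854×366 spans the height: 457.50 × 366.00 (×0.0796 from 5745×4596).
The master scales with it: height 2364.20 × 0.0796 ≈ 188.27.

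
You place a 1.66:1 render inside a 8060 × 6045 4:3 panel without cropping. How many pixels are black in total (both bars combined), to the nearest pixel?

Since 1.660 > 1.333, the render is width-limited.
That makes the image 4855.4217 px tall (8060 / 1.660).
Leftover height: 6045 − 4855.4217 = 1189.5783 px.
Bar area = 1189.5783 × 8060 ≈ 9588001 px.

9588001 pixels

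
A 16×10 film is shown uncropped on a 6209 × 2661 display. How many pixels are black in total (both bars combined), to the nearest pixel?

16×10 (1.600) < 21:9 (2.333), so the film fills the height.
That makes the image 4257.6000 px wide (2661 × 16/10).
6209 − 4257.6000 = 1951.4000 px of bars.
Bar area = 1951.4000 × 2661 ≈ 5192675 px.

5192675 pixels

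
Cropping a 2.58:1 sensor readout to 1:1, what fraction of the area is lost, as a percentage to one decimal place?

The height stays; only width is cut (since 1:1 is narrower than 2.58:1).
(1.000)/(2.580) ≈ 0.388 of the area survives, leaving 61.24% discarded.

61.2%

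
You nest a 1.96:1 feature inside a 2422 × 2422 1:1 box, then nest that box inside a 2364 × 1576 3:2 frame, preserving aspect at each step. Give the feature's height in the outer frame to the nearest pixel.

Inside the 2422×2422 canvas the feature is width-limited at 2422.00 × 1235.71.
1:1 in 2364×1576: fills the height, so the intermediate becomes 1576.00 × 1576.00 — a scale of ×0.6507.
The feature scales with it: height 1235.71 × 0.6507 ≈ 804.08.

804 px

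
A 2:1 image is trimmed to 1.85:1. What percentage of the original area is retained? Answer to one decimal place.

Going from 2:1 to 1.85:1 means cutting width while keeping height.
(1.850)/(2.000) ≈ 0.925 of the area survives.

92.5%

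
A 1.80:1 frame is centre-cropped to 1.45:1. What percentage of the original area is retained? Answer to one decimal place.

80.6%

1.45:1 is narrower than 1.80:1, so the crop keeps the full height and trims the width.
Fraction kept = (1.450)/(1.800) ≈ 80.56%.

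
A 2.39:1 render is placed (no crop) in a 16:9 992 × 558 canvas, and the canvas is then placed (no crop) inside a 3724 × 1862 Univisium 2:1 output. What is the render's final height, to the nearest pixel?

First fit — 2.39:1 into 992×558 spans the width: 992.00 × 415.06.
16:9 in 3724×1862: fills the height, so the intermediate becomes 3310.22 × 1862.00 — a scale of ×3.3369.
The render scales with it: height 415.06 × 3.3369 ≈ 1385.03.

1385 px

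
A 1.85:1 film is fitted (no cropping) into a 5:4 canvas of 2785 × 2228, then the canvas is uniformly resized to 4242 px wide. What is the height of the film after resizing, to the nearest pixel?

2293 px

At 2785×2228 the film is width-limited, so height = 2785 / 1.850 ≈ 1505.41 px.
Scaling 2785 → 4242 is ×1.5232, so the height becomes 1505.41 × 1.5232 ≈ 2292.97 px.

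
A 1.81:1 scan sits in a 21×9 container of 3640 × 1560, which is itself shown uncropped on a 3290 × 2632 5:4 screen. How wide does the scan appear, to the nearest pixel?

1.81:1 in 3640×1560: fills the height, so the scan is 2823.60 × 1560.00.
21×9 in 3290×2632: fills the width, so the intermediate becomes 3290.00 × 1410.00 — a scale of ×0.9038.
So the scan's width is 2823.60 × 0.9038 ≈ 2552.10.

2552 px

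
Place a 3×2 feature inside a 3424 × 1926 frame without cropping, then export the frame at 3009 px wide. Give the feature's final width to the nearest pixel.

2539 px

Fitted into 3424×1926, the feature spans the height; its width is 1926 × 3/2 ≈ 2889.00 px.
Scaling 3424 → 3009 is ×0.8788, so the width becomes 2889.00 × 0.8788 ≈ 2538.84 px.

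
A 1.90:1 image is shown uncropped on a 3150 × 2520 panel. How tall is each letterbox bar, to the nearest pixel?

431 px

1.90:1 is wider than 5:4, so it spans the full width.
Content height = 3150 / 1.900 ≈ 1657.89 px.
Black = 2520 − 1657.89 = 862.11 px, or 431.05 per bar.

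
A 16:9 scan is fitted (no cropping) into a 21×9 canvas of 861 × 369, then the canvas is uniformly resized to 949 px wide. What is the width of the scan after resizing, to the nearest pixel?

723 px

At 861×369 the scan is height-limited, so width = 369 × 16/9 ≈ 656.00 px.
Scaling 861 → 949 is ×1.1022, so the width becomes 656.00 × 1.1022 ≈ 723.05 px.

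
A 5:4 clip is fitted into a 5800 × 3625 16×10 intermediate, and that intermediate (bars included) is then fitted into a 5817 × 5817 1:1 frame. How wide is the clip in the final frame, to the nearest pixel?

First fit — 5:4 into 5800×3625 spans the height: 4531.25 × 3625.00.
The 16×10 canvas is width-limited in 5817×5817, giving 5817.00 × 3635.62; scale factor 1.0029.
Applying the same ×1.0029: 4531.25 → 4544.53.

4545 px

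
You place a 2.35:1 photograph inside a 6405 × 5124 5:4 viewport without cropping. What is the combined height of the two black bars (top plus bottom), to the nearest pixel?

2398 px

Since 2.350 > 1.250, the photograph is width-limited.
The photograph is 6405 / 2.350 ≈ 2725.53 px tall.
Black = 5124 − 2725.53 = 2398.47 px.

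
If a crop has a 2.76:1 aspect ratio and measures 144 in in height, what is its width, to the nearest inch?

397 in

At 2.76:1, 144 × 2.760 ≈ 397.44.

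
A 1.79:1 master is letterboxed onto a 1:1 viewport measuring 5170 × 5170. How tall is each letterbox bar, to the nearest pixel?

1.79:1 (1.790) > 1:1 (1.000), so the master fills the width.
That makes the image 2888.27 px tall (5170 / 1.790).
Leftover height: 5170 − 2888.27 = 2281.73 px → 1140.87 each side.

1141 px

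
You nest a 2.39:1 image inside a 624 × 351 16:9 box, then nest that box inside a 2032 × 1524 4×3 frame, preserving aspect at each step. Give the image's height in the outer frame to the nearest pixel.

850 px

First fit — 2.39:1 into 624×351 spans the width: 624.00 × 261.09.
The 16:9 canvas is width-limited in 2032×1524, giving 2032.00 × 1143.00; scale factor 3.2564.
Applying the same ×3.2564: 261.09 → 850.21.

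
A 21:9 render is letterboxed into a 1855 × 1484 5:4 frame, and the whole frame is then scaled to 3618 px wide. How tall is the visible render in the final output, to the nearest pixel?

In the 1855×1484 frame the render fills the width: height = 1855 × 9/21 ≈ 795.00 px.
Scaling 1855 → 3618 is ×1.9504, so the height becomes 795.00 × 1.9504 ≈ 1550.57 px.

1551 px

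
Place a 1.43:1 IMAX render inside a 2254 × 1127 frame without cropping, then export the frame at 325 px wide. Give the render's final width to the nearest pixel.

232 px

In the 2254×1127 frame the render fills the height: width = 1127 × 1.430 ≈ 1611.61 px.
The frame scales by 325/2254 = 0.1442; 1611.61 × 0.1442 ≈ 232.38 px.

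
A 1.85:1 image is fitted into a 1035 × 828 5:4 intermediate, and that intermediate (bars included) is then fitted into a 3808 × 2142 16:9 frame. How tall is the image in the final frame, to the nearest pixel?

1447 px

1.85:1 in 1035×828: fills the width, so the image is 1035.00 × 559.46.
Second fit — the 5:4 canvas into 3808×2142 spans the height: 2677.50 × 2142.00 (×2.5870 from 1035×828).
Applying the same ×2.5870: 559.46 → 1447.30.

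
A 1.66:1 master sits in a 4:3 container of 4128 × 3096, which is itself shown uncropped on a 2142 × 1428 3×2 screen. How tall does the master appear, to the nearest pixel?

1147 px

1.66:1 in 4128×3096: fills the width, so the master is 4128.00 × 2486.75.
Second fit — the 4:3 canvas into 2142×1428 spans the height: 1904.00 × 1428.00 (×0.4612 from 4128×3096).
Applying the same ×0.4612: 2486.75 → 1146.99.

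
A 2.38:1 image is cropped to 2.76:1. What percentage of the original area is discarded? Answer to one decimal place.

2.76:1 is wider than 2.38:1, so the crop keeps the full width and trims the height.
Area ratio = (2.380)/(2.760) = 86.23%; the remaining 13.77% is cropped out.

13.8%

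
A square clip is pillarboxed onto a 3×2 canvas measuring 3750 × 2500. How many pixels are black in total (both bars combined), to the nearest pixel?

3125000 pixels

square (1.000) < 3×2 (1.500), so the clip fills the height.
That makes the image 2500.0000 px wide (2500 × 1/1).
Leftover width: 3750 − 2500.0000 = 1250.0000 px.
Bar area = 1250.0000 × 2500 ≈ 3125000 px.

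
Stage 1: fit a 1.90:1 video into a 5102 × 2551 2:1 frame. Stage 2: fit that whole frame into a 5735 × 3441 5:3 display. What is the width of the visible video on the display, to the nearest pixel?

5448 px

First fit — 1.90:1 into 5102×2551 spans the height: 4846.90 × 2551.00.
Second fit — the 2:1 canvas into 5735×3441 spans the width: 5735.00 × 2867.50 (×1.1241 from 5102×2551).
So the video's width is 4846.90 × 1.1241 ≈ 5448.25.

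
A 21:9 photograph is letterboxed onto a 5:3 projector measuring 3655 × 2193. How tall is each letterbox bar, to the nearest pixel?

313 px

21:9 is wider than 5:3, so it spans the full width.
That makes the image 1566.43 px tall (3655 × 9/21).
Leftover height: 2193 − 1566.43 = 626.57 px → 313.29 each side.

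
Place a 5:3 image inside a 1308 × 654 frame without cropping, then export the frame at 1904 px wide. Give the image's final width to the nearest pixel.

At 1308×654 the image is height-limited, so width = 654 × 5/3 ≈ 1090.00 px.
The frame scales by 1904/1308 = 1.4557; 1090.00 × 1.4557 ≈ 1586.67 px.

1587 px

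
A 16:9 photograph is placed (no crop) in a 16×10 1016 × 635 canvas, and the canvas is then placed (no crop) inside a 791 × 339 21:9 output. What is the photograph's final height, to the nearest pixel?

First fit — 16:9 into 1016×635 spans the width: 1016.00 × 571.50.
16×10 in 791×339: fills the height, so the intermediate becomes 542.40 × 339.00 — a scale of ×0.5339.
The photograph scales with it: height 571.50 × 0.5339 ≈ 305.10.

305 px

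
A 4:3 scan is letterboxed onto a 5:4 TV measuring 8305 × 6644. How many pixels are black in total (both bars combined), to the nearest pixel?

Since 1.333 > 1.250, the scan is width-limited.
The scan is 8305 × 3/4 ≈ 6228.7500 px tall.
Black = 6644 − 6228.7500 = 415.2500 px.
That's 415.2500 × 8305 ≈ 3448651 black pixels.

3448651 pixels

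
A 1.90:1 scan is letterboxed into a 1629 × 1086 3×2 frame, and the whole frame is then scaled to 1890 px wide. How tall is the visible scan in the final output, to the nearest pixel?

Fitted into 1629×1086, the scan spans the width; its height is 1629 / 1.900 ≈ 857.37 px.
The frame scales by 1890/1629 = 1.1602; 857.37 × 1.1602 ≈ 994.74 px.

995 px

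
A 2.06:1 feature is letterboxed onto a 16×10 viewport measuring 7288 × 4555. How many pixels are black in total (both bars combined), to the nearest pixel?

7412887 pixels

2.06:1 (2.060) > 16×10 (1.600), so the feature fills the width.
Content height = 7288 / 2.060 ≈ 3537.8641 px.
4555 − 3537.8641 = 1017.1359 px of bars.
That's 1017.1359 × 7288 ≈ 7412887 black pixels.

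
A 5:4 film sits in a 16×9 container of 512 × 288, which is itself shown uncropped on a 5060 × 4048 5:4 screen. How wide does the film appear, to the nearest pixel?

3558 px

Inside the 512×288 canvas the film is height-limited at 360.00 × 288.00.
The 16×9 canvas is width-limited in 5060×4048, giving 5060.00 × 2846.25; scale factor 9.8828.
So the film's width is 360.00 × 9.8828 ≈ 3557.81.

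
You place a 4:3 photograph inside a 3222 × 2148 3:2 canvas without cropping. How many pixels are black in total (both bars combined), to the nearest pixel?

4:3 is narrower than 3:2, so it spans the full height.
Content width = 2148 × 4/3 ≈ 2864.0000 px.
3222 − 2864.0000 = 358.0000 px of bars.
Bar area = 358.0000 × 2148 ≈ 768984 px.

768984 pixels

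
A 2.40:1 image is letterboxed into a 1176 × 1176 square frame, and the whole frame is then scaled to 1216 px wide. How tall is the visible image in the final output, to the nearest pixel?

In the 1176×1176 frame the image fills the width: height = 1176 / 2.400 ≈ 490.00 px.
Scaling 1176 → 1216 is ×1.0340, so the height becomes 490.00 × 1.0340 ≈ 506.67 px.

507 px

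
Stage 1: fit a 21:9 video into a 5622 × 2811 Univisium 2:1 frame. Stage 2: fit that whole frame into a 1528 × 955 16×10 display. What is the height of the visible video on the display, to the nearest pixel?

21:9 in 5622×2811: fills the width, so the video is 5622.00 × 2409.43.
Univisium 2:1 in 1528×955: fills the width, so the intermediate becomes 1528.00 × 764.00 — a scale of ×0.2718.
Applying the same ×0.2718: 2409.43 → 654.86.

655 px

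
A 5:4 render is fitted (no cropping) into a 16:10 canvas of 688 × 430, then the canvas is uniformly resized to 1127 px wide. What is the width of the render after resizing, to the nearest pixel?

880 px

In the 688×430 frame the render fills the height: width = 430 × 5/4 ≈ 537.50 px.
Resizing to 1127 px wide multiplies everything by 1.6381: 537.50 → 880.47 px.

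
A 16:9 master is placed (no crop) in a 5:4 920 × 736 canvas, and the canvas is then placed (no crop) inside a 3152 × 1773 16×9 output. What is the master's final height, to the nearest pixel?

16:9 in 920×736: fills the width, so the master is 920.00 × 517.50.
5:4 in 3152×1773: fills the height, so the intermediate becomes 2216.25 × 1773.00 — a scale of ×2.4090.
So the master's height is 517.50 × 2.4090 ≈ 1246.64.

1247 px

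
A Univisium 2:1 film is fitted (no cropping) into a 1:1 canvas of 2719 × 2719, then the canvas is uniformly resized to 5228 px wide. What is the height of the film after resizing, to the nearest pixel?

Fitted into 2719×2719, the film spans the width; its height is 2719 × 1/2 ≈ 1359.50 px.
Scaling 2719 → 5228 is ×1.9228, so the height becomes 1359.50 × 1.9228 ≈ 2614.00 px.

2614 px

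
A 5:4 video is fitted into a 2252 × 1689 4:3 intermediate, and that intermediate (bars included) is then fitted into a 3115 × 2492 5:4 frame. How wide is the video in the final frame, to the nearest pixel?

2920 px

Inside the 2252×1689 canvas the video is height-limited at 2111.25 × 1689.00.
4:3 in 3115×2492: fills the width, so the intermediate becomes 3115.00 × 2336.25 — a scale of ×1.3832.
Applying the same ×1.3832: 2111.25 → 2920.31.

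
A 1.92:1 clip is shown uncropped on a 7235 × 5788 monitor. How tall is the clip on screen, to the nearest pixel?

Since 1.920 > 1.250, the clip is width-limited.
Content height = 7235 / 1.920 ≈ 3768.23 px.

3768 px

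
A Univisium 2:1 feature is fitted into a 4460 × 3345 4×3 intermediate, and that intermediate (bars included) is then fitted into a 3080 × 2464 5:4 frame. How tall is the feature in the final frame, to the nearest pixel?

Univisium 2:1 in 4460×3345: fills the width, so the feature is 4460.00 × 2230.00.
The 4×3 canvas is width-limited in 3080×2464, giving 3080.00 × 2310.00; scale factor 0.6906.
So the feature's height is 2230.00 × 0.6906 ≈ 1540.00.

1540 px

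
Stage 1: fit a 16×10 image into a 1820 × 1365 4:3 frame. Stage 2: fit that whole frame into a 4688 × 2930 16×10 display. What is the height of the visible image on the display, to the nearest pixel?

Inside the 1820×1365 canvas the image is width-limited at 1820.00 × 1137.50.
4:3 in 4688×2930: fills the height, so the intermediate becomes 3906.67 × 2930.00 — a scale of ×2.1465.
The image scales with it: height 1137.50 × 2.1465 ≈ 2441.67.

2442 px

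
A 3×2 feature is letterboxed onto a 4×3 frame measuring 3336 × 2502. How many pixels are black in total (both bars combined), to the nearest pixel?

Since 1.500 > 1.333, the feature is width-limited.
The feature is 3336 × 2/3 ≈ 2224.0000 px tall.
Leftover height: 2502 − 2224.0000 = 278.0000 px.
Bar area = 278.0000 × 3336 ≈ 927408 px.

927408 pixels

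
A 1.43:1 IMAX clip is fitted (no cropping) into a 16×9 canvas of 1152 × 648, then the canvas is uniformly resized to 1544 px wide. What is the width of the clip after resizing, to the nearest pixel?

1242 px

In the 1152×648 frame the clip fills the height: width = 648 × 1.430 ≈ 926.64 px.
Scaling 1152 → 1544 is ×1.3403, so the width becomes 926.64 × 1.3403 ≈ 1241.95 px.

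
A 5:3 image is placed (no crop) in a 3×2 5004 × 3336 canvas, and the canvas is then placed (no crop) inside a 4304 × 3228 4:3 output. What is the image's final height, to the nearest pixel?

2582 px

First fit — 5:3 into 5004×3336 spans the width: 5004.00 × 3002.40.
Second fit — the 3×2 canvas into 4304×3228 spans the width: 4304.00 × 2869.33 (×0.8601 from 5004×3336).
So the image's height is 3002.40 × 0.8601 ≈ 2582.40.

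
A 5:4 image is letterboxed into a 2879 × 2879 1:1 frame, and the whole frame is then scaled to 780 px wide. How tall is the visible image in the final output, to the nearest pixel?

624 px

In the 2879×2879 frame the image fills the width: height = 2879 × 4/5 ≈ 2303.20 px.
Scaling 2879 → 780 is ×0.2709, so the height becomes 2303.20 × 0.2709 ≈ 624.00 px.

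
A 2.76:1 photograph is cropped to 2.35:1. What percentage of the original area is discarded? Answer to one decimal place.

14.9%

2.35:1 is narrower than 2.76:1, so the crop keeps the full height and trims the width.
(2.350)/(2.760) ≈ 0.851 of the area survives, leaving 14.86% discarded.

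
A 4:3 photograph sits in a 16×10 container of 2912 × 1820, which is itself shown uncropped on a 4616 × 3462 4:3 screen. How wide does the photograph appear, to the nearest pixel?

4:3 in 2912×1820: fills the height, so the photograph is 2426.67 × 1820.00.
Second fit — the 16×10 canvas into 4616×3462 spans the width: 4616.00 × 2885.00 (×1.5852 from 2912×1820).
The photograph scales with it: width 2426.67 × 1.5852 ≈ 3846.67.

3847 px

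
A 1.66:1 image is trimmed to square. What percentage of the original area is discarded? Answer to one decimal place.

39.8%

The height stays; only width is cut (since square is narrower than 1.66:1).
Fraction kept = (1.000)/(1.660) ≈ 60.24%, so 39.76% is lost.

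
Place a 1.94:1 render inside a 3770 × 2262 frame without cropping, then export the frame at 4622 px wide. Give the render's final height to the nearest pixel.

2382 px

In the 3770×2262 frame the render fills the width: height = 3770 / 1.940 ≈ 1943.30 px.
Resizing to 4622 px wide multiplies everything by 1.2260: 1943.30 → 2382.47 px.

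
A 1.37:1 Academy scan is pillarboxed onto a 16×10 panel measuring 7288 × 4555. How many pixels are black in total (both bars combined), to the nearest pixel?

Since 1.370 < 1.600, the scan is height-limited.
That makes the image 6240.3500 px wide (4555 × 1.370).
Black = 7288 − 6240.3500 = 1047.6500 px.
That's 1047.6500 × 4555 ≈ 4772046 black pixels.

4772046 pixels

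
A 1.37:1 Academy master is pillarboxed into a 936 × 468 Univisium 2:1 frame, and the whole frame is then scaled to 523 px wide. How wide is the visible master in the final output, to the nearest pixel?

Fitted into 936×468, the master spans the height; its width is 468 × 1.370 ≈ 641.16 px.
Resizing to 523 px wide multiplies everything by 0.5588: 641.16 → 358.25 px.

358 px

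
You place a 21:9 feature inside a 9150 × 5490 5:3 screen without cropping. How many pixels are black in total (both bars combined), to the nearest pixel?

21:9 is wider than 5:3, so it spans the full width.
Content height = 9150 × 9/21 ≈ 3921.4286 px.
Black = 5490 − 3921.4286 = 1568.5714 px.
That's 1568.5714 × 9150 ≈ 14352429 black pixels.

14352429 pixels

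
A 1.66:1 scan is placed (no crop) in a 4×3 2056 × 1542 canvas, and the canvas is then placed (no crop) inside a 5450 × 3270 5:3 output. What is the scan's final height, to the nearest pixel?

2627 px

1.66:1 in 2056×1542: fills the width, so the scan is 2056.00 × 1238.55.
The 4×3 canvas is height-limited in 5450×3270, giving 4360.00 × 3270.00; scale factor 2.1206.
Applying the same ×2.1206: 1238.55 → 2626.51.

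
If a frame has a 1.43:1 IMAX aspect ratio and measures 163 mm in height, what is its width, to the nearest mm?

163 × 1.430 = 233.09.

233 mm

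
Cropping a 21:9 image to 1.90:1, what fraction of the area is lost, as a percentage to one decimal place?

18.6%

1.90:1 is narrower than 21:9, so the crop keeps the full height and trims the width.
(1.900)/(2.333) ≈ 0.814 of the area survives, leaving 18.57% discarded.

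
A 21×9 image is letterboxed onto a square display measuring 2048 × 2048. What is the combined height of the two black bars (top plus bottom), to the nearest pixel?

Since 2.333 > 1.000, the image is width-limited.
The image is 2048 × 9/21 ≈ 877.71 px tall.
Black = 2048 − 877.71 = 1170.29 px.

1170 px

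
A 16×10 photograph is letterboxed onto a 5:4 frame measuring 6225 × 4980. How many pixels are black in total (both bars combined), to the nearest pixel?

6781359 pixels

16×10 (1.600) > 5:4 (1.250), so the photograph fills the width.
That makes the image 3890.6250 px tall (6225 × 10/16).
Black = 4980 − 3890.6250 = 1089.3750 px.
Bar area = 1089.3750 × 6225 ≈ 6781359 px.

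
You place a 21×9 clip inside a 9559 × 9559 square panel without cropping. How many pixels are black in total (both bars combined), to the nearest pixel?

52213989 pixels

Since 2.333 > 1.000, the clip is width-limited.
Content height = 9559 × 9/21 ≈ 4096.7143 px.
Leftover height: 9559 − 4096.7143 = 5462.2857 px.
Across the 9559-px span: 5462.2857 × 9559 ≈ 52213989 px.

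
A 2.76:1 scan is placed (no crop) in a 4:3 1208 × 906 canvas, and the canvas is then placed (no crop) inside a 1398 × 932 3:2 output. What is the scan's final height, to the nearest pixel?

First fit — 2.76:1 into 1208×906 spans the width: 1208.00 × 437.68.
4:3 in 1398×932: fills the height, so the intermediate becomes 1242.67 × 932.00 — a scale of ×1.0287.
Applying the same ×1.0287: 437.68 → 450.24.

450 px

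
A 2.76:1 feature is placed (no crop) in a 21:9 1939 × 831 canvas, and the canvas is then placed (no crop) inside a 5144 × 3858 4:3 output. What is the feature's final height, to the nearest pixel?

First fit — 2.76:1 into 1939×831 spans the width: 1939.00 × 702.54.
21:9 in 5144×3858: fills the width, so the intermediate becomes 5144.00 × 2204.57 — a scale of ×2.6529.
The feature scales with it: height 702.54 × 2.6529 ≈ 1863.77.

1864 px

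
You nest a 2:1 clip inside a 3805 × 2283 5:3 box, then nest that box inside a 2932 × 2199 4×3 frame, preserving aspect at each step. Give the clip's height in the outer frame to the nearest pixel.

1466 px

First fit — 2:1 into 3805×2283 spans the width: 3805.00 × 1902.50.
The 5:3 canvas is width-limited in 2932×2199, giving 2932.00 × 1759.20; scale factor 0.7706.
The clip scales with it: height 1902.50 × 0.7706 ≈ 1466.00.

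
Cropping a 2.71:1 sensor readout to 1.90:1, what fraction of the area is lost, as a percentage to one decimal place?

29.9%

The height stays; only width is cut (since 1.90:1 is narrower than 2.71:1).
Fraction kept = (1.900)/(2.710) ≈ 70.11%, so 29.89% is lost.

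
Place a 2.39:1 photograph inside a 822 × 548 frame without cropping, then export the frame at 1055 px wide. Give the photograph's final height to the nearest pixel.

In the 822×548 frame the photograph fills the width: height = 822 / 2.390 ≈ 343.93 px.
The frame scales by 1055/822 = 1.2835; 343.93 × 1.2835 ≈ 441.42 px.

441 px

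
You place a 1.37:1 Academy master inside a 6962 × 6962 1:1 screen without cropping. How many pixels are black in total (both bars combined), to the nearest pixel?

13090288 pixels

1.37:1 Academy is wider than 1:1, so it spans the full width.
The master is 6962 / 1.370 ≈ 5081.7518 px tall.
Black = 6962 − 5081.7518 = 1880.2482 px.
Across the 6962-px span: 1880.2482 × 6962 ≈ 13090288 px.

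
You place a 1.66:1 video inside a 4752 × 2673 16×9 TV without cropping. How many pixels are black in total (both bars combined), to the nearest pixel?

Since 1.660 < 1.778, the video is height-limited.
Content width = 2673 × 1.660 ≈ 4437.1800 px.
Leftover width: 4752 − 4437.1800 = 314.8200 px.
Bar area = 314.8200 × 2673 ≈ 841514 px.

841514 pixels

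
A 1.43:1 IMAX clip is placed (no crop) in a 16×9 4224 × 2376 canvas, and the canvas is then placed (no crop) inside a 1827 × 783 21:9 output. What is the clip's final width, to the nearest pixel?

1120 px

1.43:1 IMAX in 4224×2376: fills the height, so the clip is 3397.68 × 2376.00.
The 16×9 canvas is height-limited in 1827×783, giving 1392.00 × 783.00; scale factor 0.3295.
So the clip's width is 3397.68 × 0.3295 ≈ 1119.69.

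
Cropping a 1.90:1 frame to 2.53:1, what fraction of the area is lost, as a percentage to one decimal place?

Going from 1.90:1 to 2.53:1 means cutting height while keeping width.
(1.900)/(2.530) ≈ 0.751 of the area survives, leaving 24.90% discarded.

24.9%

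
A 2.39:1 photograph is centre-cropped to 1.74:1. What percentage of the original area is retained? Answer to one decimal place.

72.8%

1.74:1 is narrower than 2.39:1, so the crop keeps the full height and trims the width.
(1.740)/(2.390) ≈ 0.728 of the area survives.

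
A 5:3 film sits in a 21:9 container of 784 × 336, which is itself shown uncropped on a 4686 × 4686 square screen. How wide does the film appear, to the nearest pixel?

3347 px

Inside the 784×336 canvas the film is height-limited at 560.00 × 336.00.
The 21:9 canvas is width-limited in 4686×4686, giving 4686.00 × 2008.29; scale factor 5.9770.
Applying the same ×5.9770: 560.00 → 3347.14.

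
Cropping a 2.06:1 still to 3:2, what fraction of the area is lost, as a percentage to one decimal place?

27.2%

Going from 2.06:1 to 3:2 means cutting width while keeping height.
(1.500)/(2.060) ≈ 0.728 of the area survives, leaving 27.18% discarded.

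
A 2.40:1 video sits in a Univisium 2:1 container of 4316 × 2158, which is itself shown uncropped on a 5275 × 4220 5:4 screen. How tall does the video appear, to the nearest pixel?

First fit — 2.40:1 into 4316×2158 spans the width: 4316.00 × 1798.33.
Univisium 2:1 in 5275×4220: fills the width, so the intermediate becomes 5275.00 × 2637.50 — a scale of ×1.2222.
The video scales with it: height 1798.33 × 1.2222 ≈ 2197.92.

2198 px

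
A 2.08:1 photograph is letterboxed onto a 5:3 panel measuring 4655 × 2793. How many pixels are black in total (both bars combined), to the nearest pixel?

2.08:1 (2.080) > 5:3 (1.667), so the photograph fills the width.
The photograph is 4655 / 2.080 ≈ 2237.9808 px tall.
2793 − 2237.9808 = 555.0192 px of bars.
That's 555.0192 × 4655 ≈ 2583615 black pixels.

2583615 pixels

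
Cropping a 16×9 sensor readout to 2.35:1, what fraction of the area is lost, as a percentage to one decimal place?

Going from 16×9 to 2.35:1 means cutting height while keeping width.
Area ratio = (1.778)/(2.350) = 75.65%; the remaining 24.35% is cropped out.

24.3%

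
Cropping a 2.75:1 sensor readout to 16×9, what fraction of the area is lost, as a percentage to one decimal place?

35.4%

Going from 2.75:1 to 16×9 means cutting width while keeping height.
Area ratio = (1.778)/(2.750) = 64.65%; the remaining 35.35% is cropped out.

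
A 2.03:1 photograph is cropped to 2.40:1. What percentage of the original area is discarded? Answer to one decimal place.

The width stays; only height is cut (since 2.40:1 is wider than 2.03:1).
Area ratio = (2.030)/(2.400) = 84.58%; the remaining 15.42% is cropped out.

15.4%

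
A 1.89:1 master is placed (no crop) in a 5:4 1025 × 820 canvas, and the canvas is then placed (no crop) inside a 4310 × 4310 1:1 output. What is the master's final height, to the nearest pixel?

2280 px

Inside the 1025×820 canvas the master is width-limited at 1025.00 × 542.33.
5:4 in 4310×4310: fills the width, so the intermediate becomes 4310.00 × 3448.00 — a scale of ×4.2049.
So the master's height is 542.33 × 4.2049 ≈ 2280.42.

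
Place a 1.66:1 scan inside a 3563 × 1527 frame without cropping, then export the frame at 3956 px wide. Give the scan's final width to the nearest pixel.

In the 3563×1527 frame the scan fills the height: width = 1527 × 1.660 ≈ 2534.82 px.
The frame scales by 3956/3563 = 1.1103; 2534.82 × 1.1103 ≈ 2814.41 px.

2814 px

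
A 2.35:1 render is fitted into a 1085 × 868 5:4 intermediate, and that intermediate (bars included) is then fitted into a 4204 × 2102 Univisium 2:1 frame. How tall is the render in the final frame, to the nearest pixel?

First fit — 2.35:1 into 1085×868 spans the width: 1085.00 × 461.70.
The 5:4 canvas is height-limited in 4204×2102, giving 2627.50 × 2102.00; scale factor 2.4217.
So the render's height is 461.70 × 2.4217 ≈ 1118.09.

1118 px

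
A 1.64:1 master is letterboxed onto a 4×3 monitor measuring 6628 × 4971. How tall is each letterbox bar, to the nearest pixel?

1.64:1 (1.640) > 4×3 (1.333), so the master fills the width.
The master is 6628 / 1.640 ≈ 4041.46 px tall.
Leftover height: 4971 − 4041.46 = 929.54 px → 464.77 each side.

465 px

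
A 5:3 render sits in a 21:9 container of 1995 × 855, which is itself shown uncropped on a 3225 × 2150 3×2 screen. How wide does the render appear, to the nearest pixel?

Inside the 1995×855 canvas the render is height-limited at 1425.00 × 855.00.
21:9 in 3225×2150: fills the width, so the intermediate becomes 3225.00 × 1382.14 — a scale of ×1.6165.
So the render's width is 1425.00 × 1.6165 ≈ 2303.57.

2304 px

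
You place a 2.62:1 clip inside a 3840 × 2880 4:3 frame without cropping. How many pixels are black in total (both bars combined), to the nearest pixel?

2.62:1 (2.620) > 4:3 (1.333), so the clip fills the width.
The clip is 3840 / 2.620 ≈ 1465.6489 px tall.
Black = 2880 − 1465.6489 = 1414.3511 px.
That's 1414.3511 × 3840 ≈ 5431108 black pixels.

5431108 pixels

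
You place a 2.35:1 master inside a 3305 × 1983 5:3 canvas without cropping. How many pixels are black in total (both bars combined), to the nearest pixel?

1905719 pixels

2.35:1 (2.350) > 5:3 (1.667), so the master fills the width.
The master is 3305 / 2.350 ≈ 1406.3830 px tall.
1983 − 1406.3830 = 576.6170 px of bars.
That's 576.6170 × 3305 ≈ 1905719 black pixels.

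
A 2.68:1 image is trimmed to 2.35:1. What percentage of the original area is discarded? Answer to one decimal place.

12.3%

2.35:1 is narrower than 2.68:1, so the crop keeps the full height and trims the width.
(2.350)/(2.680) ≈ 0.877 of the area survives, leaving 12.31% discarded.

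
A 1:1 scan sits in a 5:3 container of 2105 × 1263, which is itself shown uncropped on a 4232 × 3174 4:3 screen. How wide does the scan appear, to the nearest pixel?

1:1 in 2105×1263: fills the height, so the scan is 1263.00 × 1263.00.
5:3 in 4232×3174: fills the width, so the intermediate becomes 4232.00 × 2539.20 — a scale of ×2.0105.
So the scan's width is 1263.00 × 2.0105 ≈ 2539.20.

2539 px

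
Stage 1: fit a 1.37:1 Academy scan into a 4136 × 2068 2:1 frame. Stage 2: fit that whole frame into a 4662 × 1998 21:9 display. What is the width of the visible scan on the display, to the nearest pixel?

Inside the 4136×2068 canvas the scan is height-limited at 2833.16 × 2068.00.
2:1 in 4662×1998: fills the height, so the intermediate becomes 3996.00 × 1998.00 — a scale of ×0.9662.
Applying the same ×0.9662: 2833.16 → 2737.26.

2737 px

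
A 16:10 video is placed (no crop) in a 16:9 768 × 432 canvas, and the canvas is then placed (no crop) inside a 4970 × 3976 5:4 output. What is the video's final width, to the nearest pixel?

Inside the 768×432 canvas the video is height-limited at 691.20 × 432.00.
16:9 in 4970×3976: fills the width, so the intermediate becomes 4970.00 × 2795.62 — a scale of ×6.4714.
So the video's width is 691.20 × 6.4714 ≈ 4473.00.

4473 px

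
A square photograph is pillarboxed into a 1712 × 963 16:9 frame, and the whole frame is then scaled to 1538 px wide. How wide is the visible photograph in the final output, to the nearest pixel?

865 px

In the 1712×963 frame the photograph fills the height: width = 963 × 1/1 ≈ 963.00 px.
Scaling 1712 → 1538 is ×0.8984, so the width becomes 963.00 × 0.8984 ≈ 865.12 px.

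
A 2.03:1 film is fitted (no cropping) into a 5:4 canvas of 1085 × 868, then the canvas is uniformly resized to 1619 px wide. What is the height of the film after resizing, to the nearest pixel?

798 px

At 1085×868 the film is width-limited, so height = 1085 / 2.030 ≈ 534.48 px.
The frame scales by 1619/1085 = 1.4922; 534.48 × 1.4922 ≈ 797.54 px.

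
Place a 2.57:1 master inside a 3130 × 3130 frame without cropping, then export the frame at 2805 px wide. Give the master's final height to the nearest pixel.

1091 px

At 3130×3130 the master is width-limited, so height = 3130 / 2.570 ≈ 1217.90 px.
Resizing to 2805 px wide multiplies everything by 0.8962: 1217.90 → 1091.44 px.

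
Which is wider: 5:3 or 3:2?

5:3 = 1.667 and 3:2 = 1.5; 1.667 > 1.5.

5:3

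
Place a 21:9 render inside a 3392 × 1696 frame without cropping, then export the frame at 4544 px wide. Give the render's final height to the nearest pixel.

1947 px

In the 3392×1696 frame the render fills the width: height = 3392 × 9/21 ≈ 1453.71 px.
Resizing to 4544 px wide multiplies everything by 1.3396: 1453.71 → 1947.43 px.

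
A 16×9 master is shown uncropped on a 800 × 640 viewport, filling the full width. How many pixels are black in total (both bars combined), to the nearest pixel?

152000 pixels

The master is 800 × 9/16 ≈ 450.0000 px tall.
640 − 450.0000 = 190.0000 px of bars.
Across the 800-px span: 190.0000 × 800 ≈ 152000 px.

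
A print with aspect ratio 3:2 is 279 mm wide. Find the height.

186 mm

Height = 279 / 3 × 2 = 186.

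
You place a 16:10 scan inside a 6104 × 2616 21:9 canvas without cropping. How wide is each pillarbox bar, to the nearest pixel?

16:10 (1.600) < 21:9 (2.333), so the scan fills the height.
The scan is 2616 × 16/10 ≈ 4185.60 px wide.
Leftover width: 6104 − 4185.60 = 1918.40 px → 959.20 each side.

959 px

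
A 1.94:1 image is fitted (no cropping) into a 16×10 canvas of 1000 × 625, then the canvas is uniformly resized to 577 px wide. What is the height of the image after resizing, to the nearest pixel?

297 px

In the 1000×625 frame the image fills the width: height = 1000 / 1.940 ≈ 515.46 px.
Scaling 1000 → 577 is ×0.5770, so the height becomes 515.46 × 0.5770 ≈ 297.42 px.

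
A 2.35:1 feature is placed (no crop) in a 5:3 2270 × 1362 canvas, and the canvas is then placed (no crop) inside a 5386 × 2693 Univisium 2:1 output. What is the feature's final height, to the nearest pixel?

First fit — 2.35:1 into 2270×1362 spans the width: 2270.00 × 965.96.
The 5:3 canvas is height-limited in 5386×2693, giving 4488.33 × 2693.00; scale factor 1.9772.
The feature scales with it: height 965.96 × 1.9772 ≈ 1909.93.

1910 px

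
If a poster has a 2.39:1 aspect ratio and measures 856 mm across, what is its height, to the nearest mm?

At 2.39:1, 856 / 2.390 ≈ 358.16.

358 mm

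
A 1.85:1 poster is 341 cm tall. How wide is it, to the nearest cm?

Width = 341 × 1.850 = 630.85.

631 cm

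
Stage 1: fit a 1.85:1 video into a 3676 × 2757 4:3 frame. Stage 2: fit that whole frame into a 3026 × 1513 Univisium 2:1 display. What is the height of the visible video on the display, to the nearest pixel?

First fit — 1.85:1 into 3676×2757 spans the width: 3676.00 × 1987.03.
Second fit — the 4:3 canvas into 3026×1513 spans the height: 2017.33 × 1513.00 (×0.5488 from 3676×2757).
Applying the same ×0.5488: 1987.03 → 1090.45.

1090 px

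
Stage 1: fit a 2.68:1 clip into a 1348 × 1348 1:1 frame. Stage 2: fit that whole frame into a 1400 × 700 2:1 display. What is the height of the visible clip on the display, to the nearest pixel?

First fit — 2.68:1 into 1348×1348 spans the width: 1348.00 × 502.99.
The 1:1 canvas is height-limited in 1400×700, giving 700.00 × 700.00; scale factor 0.5193.
The clip scales with it: height 502.99 × 0.5193 ≈ 261.19.

261 px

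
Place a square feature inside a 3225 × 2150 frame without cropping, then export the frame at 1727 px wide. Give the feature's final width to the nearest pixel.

Fitted into 3225×2150, the feature spans the height; its width is 2150 × 1/1 ≈ 2150.00 px.
The frame scales by 1727/3225 = 0.5355; 2150.00 × 0.5355 ≈ 1151.33 px.

1151 px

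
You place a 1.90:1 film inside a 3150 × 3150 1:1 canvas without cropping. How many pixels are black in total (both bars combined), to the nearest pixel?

1.90:1 is wider than 1:1, so it spans the full width.
Content height = 3150 / 1.900 ≈ 1657.8947 px.
3150 − 1657.8947 = 1492.1053 px of bars.
Bar area = 1492.1053 × 3150 ≈ 4700132 px.

4700132 pixels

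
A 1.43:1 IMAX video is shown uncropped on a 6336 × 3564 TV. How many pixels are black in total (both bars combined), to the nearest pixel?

4417507 pixels

1.43:1 IMAX is narrower than 16×9, so it spans the full height.
Content width = 3564 × 1.430 ≈ 5096.5200 px.
Leftover width: 6336 − 5096.5200 = 1239.4800 px.
Bar area = 1239.4800 × 3564 ≈ 4417507 px.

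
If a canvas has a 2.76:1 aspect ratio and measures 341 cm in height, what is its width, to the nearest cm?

341 × 2.760 = 941.16.

941 cm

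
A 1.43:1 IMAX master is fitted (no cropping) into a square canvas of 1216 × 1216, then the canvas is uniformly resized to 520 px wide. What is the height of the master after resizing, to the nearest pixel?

At 1216×1216 the master is width-limited, so height = 1216 / 1.430 ≈ 850.35 px.
Scaling 1216 → 520 is ×0.4276, so the height becomes 850.35 × 0.4276 ≈ 363.64 px.

364 px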